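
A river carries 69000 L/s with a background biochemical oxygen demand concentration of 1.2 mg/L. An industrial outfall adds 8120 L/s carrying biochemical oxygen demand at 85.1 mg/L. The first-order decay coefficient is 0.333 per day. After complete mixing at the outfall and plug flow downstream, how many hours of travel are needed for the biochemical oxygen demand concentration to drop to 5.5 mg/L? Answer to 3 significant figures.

Flow-weighted average: C = (69000·1.200 + 8120·85.10) / 77120 = 773800/77120 = 10.03 mg/L.
10.03·exp(−k·t) = 5.5 → t = ln(10.03/5.5)/k = 156000 s = 43.33 h.

43.3 h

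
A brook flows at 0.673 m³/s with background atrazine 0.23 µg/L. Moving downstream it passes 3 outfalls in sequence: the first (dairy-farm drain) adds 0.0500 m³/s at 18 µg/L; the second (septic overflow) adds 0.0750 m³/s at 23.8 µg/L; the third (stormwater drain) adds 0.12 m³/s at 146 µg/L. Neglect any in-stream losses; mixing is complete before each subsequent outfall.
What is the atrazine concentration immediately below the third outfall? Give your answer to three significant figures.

Outfall 1: combined Q = 0.7230 m³/s; C = (0.6730·0.2300 + 0.05000·18.00)/0.7230 = 1.459 µg/L.
Outfall 2: combined Q = 0.7980 m³/s; C = (0.7230·1.459 + 0.07500·23.80)/0.7980 = 3.559 µg/L.
Outfall 3: combined Q = 0.9180 m³/s; C = (0.7980·3.559 + 0.1200·146.0)/0.9180 = 22.18 µg/L.

22.2 µg/L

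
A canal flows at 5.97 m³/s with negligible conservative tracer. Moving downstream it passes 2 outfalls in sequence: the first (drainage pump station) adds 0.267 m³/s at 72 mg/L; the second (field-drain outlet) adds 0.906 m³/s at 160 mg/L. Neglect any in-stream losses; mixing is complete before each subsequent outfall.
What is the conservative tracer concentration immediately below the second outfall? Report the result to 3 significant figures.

23.0 mg/L

After outfall 1: Q = 5.970 + 0.2670 = 6.237 m³/s; C = (5.970·0 + 0.2670·72.00)/6.237 = 3.082 mg/L.
After outfall 2: Q = 6.237 + 0.9060 = 7.143 m³/s; C = (6.237·3.082 + 0.9060·160.0)/7.143 = 22.99 mg/L.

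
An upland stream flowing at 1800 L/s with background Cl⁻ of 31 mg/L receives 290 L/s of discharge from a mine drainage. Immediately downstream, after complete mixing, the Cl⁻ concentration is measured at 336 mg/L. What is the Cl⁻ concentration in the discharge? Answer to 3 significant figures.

Mass balance: 1800·31.00 + 290.0·Cₑ = 2090·336.0
→ Cₑ = (2090·336.0 − 1800·31.00) / 290.0 = 2229 mg/L.

2230 mg/L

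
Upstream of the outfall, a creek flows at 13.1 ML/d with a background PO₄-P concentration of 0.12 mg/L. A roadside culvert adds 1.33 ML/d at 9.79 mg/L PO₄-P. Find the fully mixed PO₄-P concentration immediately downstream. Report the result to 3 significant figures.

Mass balance: C = (13.10·0.1200 + 1.330·9.790) / 14.43 = 14.59/14.43 = 1.011 mg/L.

1.01 mg/L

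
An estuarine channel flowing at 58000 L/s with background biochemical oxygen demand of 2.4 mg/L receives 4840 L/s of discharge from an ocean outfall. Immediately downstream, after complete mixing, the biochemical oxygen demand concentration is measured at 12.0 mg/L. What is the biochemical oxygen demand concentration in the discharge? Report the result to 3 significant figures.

Mass balance: 58000·2.400 + 4840·Cₑ = 62840·12.00
→ Cₑ = (62840·12.00 − 58000·2.400) / 4840 = 127.0 mg/L.

127 mg/L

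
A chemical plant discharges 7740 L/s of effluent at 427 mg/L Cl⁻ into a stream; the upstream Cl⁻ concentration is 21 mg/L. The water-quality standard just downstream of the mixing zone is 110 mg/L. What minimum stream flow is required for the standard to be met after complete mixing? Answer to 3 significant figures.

27600 L/s

Set C_mix = 110: (Q·21.00 + 7740·427.0) / (Q + 7740) = 110
→ Q = 7740·(427.0 − 110)/(110 − 21.00) = 27570 L/s.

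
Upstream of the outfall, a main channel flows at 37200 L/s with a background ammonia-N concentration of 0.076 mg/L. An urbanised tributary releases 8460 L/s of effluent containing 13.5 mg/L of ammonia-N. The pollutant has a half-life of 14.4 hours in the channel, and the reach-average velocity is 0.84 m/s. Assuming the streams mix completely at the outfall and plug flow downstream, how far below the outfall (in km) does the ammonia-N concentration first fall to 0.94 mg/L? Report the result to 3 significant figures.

63.0 km

Conservation of mass: C = (37200·0.07600 + 8460·13.50) / 45660 = 117000/45660 = 2.563 mg/L.
Half-life 14.4 h → k = ln 2 / 14.4 = 0.04814 h⁻¹ = 1.155 d⁻¹.
Set 2.563·exp(−k·t) = 0.94 → t = ln(2.563/0.94)/k = 75020 s = 20.84 h.
Distance = v·t = 0.84·75020 = 63020 m = 63.02 km.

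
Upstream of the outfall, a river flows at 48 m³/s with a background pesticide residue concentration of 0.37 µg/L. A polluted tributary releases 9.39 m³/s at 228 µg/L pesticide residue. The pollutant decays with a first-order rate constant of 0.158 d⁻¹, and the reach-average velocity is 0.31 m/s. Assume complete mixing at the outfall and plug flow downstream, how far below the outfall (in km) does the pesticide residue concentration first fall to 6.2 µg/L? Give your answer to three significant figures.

306 km

After mixing, C = (48.00·0.3700 + 9.390·228.0) / 57.39 = 2159/57.39 = 37.61 µg/L.
Set 37.61·exp(−k·t) = 6.2 → t = ln(37.61/6.2)/k = 985900 s = 273.8 h.
Distance = v·t = 0.31·985900 = 305600 m = 305.6 km.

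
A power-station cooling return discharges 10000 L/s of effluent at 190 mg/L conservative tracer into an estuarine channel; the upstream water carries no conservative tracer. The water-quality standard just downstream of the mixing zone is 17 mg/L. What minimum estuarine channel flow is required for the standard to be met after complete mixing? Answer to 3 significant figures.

Set C_mix = 17: (Q·0 + 10000·190.0) / (Q + 10000) = 17
→ Q = 10000·(190.0 − 17)/(17 − 0) = 101800 L/s.

102000 L/s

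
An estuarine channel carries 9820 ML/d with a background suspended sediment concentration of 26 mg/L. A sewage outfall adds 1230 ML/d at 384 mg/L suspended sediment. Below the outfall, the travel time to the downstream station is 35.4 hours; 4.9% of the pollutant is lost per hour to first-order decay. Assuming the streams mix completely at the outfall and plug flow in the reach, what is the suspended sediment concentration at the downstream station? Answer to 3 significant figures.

11.1 mg/L

Mass balance: C = (9820·26.00 + 1230·384.0) / 11050 = 727600/11050 = 65.85 mg/L.
4.9%/h lost → k = −ln(1 − 0.049) = 0.05024 h⁻¹.
Applying C = C₀e^(−kt): 65.85 × 0.1689 = 11.12 mg/L.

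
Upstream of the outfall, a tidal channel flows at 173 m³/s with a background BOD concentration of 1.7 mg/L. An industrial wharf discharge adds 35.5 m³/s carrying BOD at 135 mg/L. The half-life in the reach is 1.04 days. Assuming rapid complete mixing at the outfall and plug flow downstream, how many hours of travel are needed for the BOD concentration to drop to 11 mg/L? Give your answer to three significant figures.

Mass balance: C = (173.0·1.700 + 35.50·135.0) / 208.5 = 5087/208.5 = 24.40 mg/L.
Half-life 1.04 d → k = ln 2 / 1.04 = 0.6665 d⁻¹.
24.40·exp(−k·t) = 11 → t = ln(24.40/11)/k = 103300 s = 28.68 h.

28.7 h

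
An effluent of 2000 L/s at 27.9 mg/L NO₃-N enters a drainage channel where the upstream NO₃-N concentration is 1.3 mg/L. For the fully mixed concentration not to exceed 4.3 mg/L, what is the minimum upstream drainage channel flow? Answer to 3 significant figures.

15700 L/s

Set C_mix = 4.3: (Q·1.300 + 2000·27.90) / (Q + 2000) = 4.3
→ Q = 2000·(27.90 − 4.3)/(4.3 − 1.300) = 15730 L/s.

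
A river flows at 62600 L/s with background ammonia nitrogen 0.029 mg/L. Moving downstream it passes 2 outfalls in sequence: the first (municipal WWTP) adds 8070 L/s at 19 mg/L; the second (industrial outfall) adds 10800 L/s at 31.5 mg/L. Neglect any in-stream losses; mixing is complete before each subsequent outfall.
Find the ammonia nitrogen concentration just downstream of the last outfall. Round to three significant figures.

Below outfall 1: Q → 70670 L/s, C = (62600·0.02900 + 8070·19.00)/70670 = 2.195 mg/L.
Below outfall 2: Q → 81470 L/s, C = (70670·2.195 + 10800·31.50)/81470 = 6.080 mg/L.

6.08 mg/L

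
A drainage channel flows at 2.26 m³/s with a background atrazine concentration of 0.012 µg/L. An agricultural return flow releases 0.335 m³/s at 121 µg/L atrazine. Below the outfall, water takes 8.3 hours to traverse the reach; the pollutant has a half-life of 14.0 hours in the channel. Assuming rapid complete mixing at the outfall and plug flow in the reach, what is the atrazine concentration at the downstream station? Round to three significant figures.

10.4 µg/L

Mass balance: C = (2.260·0.01200 + 0.3350·121.0) / 2.595 = 40.56/2.595 = 15.63 µg/L.
Half-life 14.0 h → k = ln 2 / 14.0 = 0.04951 h⁻¹ = 1.188 d⁻¹.
After decay, C = 15.63 × e^(−kt) = 15.63 × 0.6630 = 10.36 µg/L.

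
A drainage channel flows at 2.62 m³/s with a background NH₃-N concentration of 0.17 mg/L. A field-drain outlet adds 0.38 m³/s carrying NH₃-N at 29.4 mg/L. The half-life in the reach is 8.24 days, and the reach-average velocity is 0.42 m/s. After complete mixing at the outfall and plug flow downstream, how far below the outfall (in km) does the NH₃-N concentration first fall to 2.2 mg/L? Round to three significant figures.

244 km

Conservation of mass: C = (2.620·0.1700 + 0.3800·29.40) / 3.000 = 11.62/3.000 = 3.872 mg/L.
Half-life 8.24 d → k = ln 2 / 8.24 = 0.08412 d⁻¹.
Set 3.872·exp(−k·t) = 2.2 → t = ln(3.872/2.2)/k = 580800 s = 161.3 h.
Distance = v·t = 0.42·580800 = 243900 m = 243.9 km.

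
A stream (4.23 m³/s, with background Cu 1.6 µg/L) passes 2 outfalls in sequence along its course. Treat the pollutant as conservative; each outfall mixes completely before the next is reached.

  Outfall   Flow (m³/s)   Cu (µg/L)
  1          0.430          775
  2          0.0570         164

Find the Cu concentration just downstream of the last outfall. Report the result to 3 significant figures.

74.1 µg/L

After outfall 1: Q = 4.230 + 0.4300 = 4.660 m³/s; C = (4.230·1.600 + 0.4300·775.0)/4.660 = 72.97 µg/L.
After outfall 2: Q = 4.660 + 0.05700 = 4.717 m³/s; C = (4.660·72.97 + 0.05700·164.0)/4.717 = 74.07 µg/L.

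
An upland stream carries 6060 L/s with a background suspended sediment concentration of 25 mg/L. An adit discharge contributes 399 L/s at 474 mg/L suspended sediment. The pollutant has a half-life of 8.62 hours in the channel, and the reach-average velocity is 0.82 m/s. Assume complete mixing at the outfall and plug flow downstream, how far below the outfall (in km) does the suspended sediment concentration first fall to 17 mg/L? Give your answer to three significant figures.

41.6 km

Mixed concentration C = ΣQC/ΣQ = (6060·25.00 + 399.0·474.0) / 6459 = 340600/6459 = 52.74 mg/L.
Half-life 8.62 h → k = ln 2 / 8.62 = 0.08041 h⁻¹ = 1.930 d⁻¹.
Set 52.74·exp(−k·t) = 17 → t = ln(52.74/17)/k = 50680 s = 14.08 h.
Distance = v·t = 0.82·50680 = 41560 m = 41.56 km.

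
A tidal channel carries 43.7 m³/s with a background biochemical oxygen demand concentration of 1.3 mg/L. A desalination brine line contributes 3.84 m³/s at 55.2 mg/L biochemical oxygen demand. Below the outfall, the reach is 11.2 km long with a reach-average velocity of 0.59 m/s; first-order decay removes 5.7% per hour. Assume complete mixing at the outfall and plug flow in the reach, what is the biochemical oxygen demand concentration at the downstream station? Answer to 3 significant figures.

4.15 mg/L

After mixing, C = (43.70·1.300 + 3.840·55.20) / 47.54 = 268.8/47.54 = 5.654 mg/L.
Travel time t = 11.2·1000 / 0.59 = 18980 s = 5.273 h.
5.7%/h lost → k = −ln(1 − 0.057) = 0.05869 h⁻¹.
After decay, C = 5.654 × e^(−kt) = 5.654 × 0.7338 = 4.149 mg/L.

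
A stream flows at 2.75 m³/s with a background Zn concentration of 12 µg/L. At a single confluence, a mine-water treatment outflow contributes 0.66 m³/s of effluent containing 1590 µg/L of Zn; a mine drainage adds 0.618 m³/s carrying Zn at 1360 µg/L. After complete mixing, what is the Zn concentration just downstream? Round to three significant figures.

Mass balance: C = (2.750·12.00 + 0.6600·1590 + 0.6180·1360) / 4.028 = 1923/4.028 = 477.4 µg/L.

477 µg/L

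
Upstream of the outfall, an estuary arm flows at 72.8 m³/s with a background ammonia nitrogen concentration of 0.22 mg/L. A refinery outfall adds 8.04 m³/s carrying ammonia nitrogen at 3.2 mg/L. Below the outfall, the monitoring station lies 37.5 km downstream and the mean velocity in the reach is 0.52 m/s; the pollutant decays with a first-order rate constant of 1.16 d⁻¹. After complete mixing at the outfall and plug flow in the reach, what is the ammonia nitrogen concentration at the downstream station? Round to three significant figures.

Flow-weighted average: C = (72.80·0.2200 + 8.040·3.200) / 80.84 = 41.74/80.84 = 0.5164 mg/L.
Travel time t = 37.5·1000 / 0.52 = 72120 s = 20.03 h.
Applying C = C₀e^(−kt): 0.5164 × 0.3798 = 0.1961 mg/L.

0.196 mg/L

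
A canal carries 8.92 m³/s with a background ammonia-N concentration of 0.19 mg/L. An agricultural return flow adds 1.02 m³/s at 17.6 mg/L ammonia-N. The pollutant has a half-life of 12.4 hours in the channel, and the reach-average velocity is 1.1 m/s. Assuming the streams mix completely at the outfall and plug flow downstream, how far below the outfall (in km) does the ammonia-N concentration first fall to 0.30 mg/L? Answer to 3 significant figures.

134 km

Conservation of mass: C = (8.920·0.1900 + 1.020·17.60) / 9.940 = 19.65/9.940 = 1.977 mg/L.
Half-life 12.4 h → k = ln 2 / 12.4 = 0.05590 h⁻¹ = 1.342 d⁻¹.
Set 1.977·exp(−k·t) = 0.30 → t = ln(1.977/0.30)/k = 121400 s = 33.73 h.
Distance = v·t = 1.1·121400 = 133600 m = 133.6 km.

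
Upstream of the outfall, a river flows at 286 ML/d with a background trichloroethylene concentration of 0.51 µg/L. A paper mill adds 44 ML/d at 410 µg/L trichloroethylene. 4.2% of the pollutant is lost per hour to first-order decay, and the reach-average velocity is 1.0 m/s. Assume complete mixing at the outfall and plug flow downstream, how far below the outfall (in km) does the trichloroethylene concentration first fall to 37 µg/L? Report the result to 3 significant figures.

33.4 km

Mass balance: C = (286.0·0.5100 + 44.00·410.0) / 330.0 = 18190/330.0 = 55.11 µg/L.
4.2%/h lost → k = −ln(1 − 0.042) = 0.04291 h⁻¹.
Set 55.11·exp(−k·t) = 37 → t = ln(55.11/37)/k = 33430 s = 9.285 h.
Distance = v·t = 1.0·33430 = 33430 m = 33.43 km.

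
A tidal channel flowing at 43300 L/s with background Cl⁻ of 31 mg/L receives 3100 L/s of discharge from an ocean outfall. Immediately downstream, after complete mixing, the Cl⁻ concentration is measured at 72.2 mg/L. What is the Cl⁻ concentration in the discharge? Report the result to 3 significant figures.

648 mg/L

Mass balance: 43300·31.00 + 3100·Cₑ = 46400·72.20
→ Cₑ = (46400·72.20 − 43300·31.00) / 3100 = 647.7 mg/L.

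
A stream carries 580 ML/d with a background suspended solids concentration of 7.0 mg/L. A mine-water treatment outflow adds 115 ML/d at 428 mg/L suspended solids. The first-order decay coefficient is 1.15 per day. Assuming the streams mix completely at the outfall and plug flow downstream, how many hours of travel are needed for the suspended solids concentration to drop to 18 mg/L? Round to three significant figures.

30.2 h

Conservation of mass: C = (580.0·7.000 + 115.0·428.0) / 695.0 = 53280/695.0 = 76.66 mg/L.
76.66·exp(−k·t) = 18 → t = ln(76.66/18)/k = 108900 s = 30.24 h.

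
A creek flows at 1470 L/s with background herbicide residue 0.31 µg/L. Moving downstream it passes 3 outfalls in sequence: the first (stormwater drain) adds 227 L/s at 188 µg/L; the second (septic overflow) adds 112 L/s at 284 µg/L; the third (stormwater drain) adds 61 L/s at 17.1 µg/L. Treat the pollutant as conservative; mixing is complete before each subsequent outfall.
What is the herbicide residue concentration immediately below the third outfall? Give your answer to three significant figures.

40.6 µg/L

Outfall 1: combined Q = 1697 L/s; C = (1470·0.3100 + 227.0·188.0)/1697 = 25.42 µg/L.
Outfall 2: combined Q = 1809 L/s; C = (1697·25.42 + 112.0·284.0)/1809 = 41.43 µg/L.
Outfall 3: combined Q = 1870 L/s; C = (1809·41.43 + 61.00·17.10)/1870 = 40.63 µg/L.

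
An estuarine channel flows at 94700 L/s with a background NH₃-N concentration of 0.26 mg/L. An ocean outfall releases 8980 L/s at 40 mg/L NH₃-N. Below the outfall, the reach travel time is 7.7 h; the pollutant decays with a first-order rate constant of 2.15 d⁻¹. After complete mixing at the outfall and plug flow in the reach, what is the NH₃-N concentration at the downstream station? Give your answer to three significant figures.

1.86 mg/L

Mixed concentration C = ΣQC/ΣQ = (94700·0.2600 + 8980·40.00) / 103700 = 383800/103700 = 3.702 mg/L.
After decay, C = 3.702 × e^(−kt) = 3.702 × 0.5017 = 1.857 mg/L.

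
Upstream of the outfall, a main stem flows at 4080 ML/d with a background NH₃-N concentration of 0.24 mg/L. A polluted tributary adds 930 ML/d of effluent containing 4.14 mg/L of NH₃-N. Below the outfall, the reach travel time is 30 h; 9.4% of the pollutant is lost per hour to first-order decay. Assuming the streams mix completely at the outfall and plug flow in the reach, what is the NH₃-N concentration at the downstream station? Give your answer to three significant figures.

0.0499 mg/L

After mixing, C = (4080·0.2400 + 930.0·4.140) / 5010 = 4829/5010 = 0.9640 mg/L.
9.4%/h lost → k = −ln(1 − 0.094) = 0.09872 h⁻¹.
After decay, C = 0.9640 × e^(−kt) = 0.9640 × 0.05174 = 0.04988 mg/L.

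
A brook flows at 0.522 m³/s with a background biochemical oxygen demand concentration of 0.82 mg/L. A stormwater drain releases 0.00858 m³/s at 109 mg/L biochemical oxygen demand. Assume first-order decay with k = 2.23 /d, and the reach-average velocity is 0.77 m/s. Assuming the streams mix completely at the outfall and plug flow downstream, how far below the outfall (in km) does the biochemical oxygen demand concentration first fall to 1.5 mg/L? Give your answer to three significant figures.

Conservation of mass: C = (0.5220·0.8200 + 0.008580·109.0) / 0.5306 = 1.363/0.5306 = 2.569 mg/L.
Set 2.569·exp(−k·t) = 1.5 → t = ln(2.569/1.5)/k = 20850 s = 5.792 h.
Distance = v·t = 0.77·20850 = 16060 m = 16.06 km.

16.1 km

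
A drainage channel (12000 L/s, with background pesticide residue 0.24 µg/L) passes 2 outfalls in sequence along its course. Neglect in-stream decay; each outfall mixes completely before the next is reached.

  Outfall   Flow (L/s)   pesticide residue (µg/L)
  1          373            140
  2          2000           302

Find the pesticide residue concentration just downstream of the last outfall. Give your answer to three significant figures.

Outfall 1: combined Q = 12370 L/s; C = (12000·0.2400 + 373.0·140.0)/12370 = 4.453 µg/L.
Outfall 2: combined Q = 14370 L/s; C = (12370·4.453 + 2000·302.0)/14370 = 45.86 µg/L.

45.9 µg/L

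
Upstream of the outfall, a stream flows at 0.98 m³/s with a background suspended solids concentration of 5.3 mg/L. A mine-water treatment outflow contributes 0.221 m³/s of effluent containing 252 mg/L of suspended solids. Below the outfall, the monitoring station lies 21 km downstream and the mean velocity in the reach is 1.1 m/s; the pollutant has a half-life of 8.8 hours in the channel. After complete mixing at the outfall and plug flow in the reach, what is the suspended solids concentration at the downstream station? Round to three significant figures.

After mixing, C = (0.9800·5.300 + 0.2210·252.0) / 1.201 = 60.89/1.201 = 50.70 mg/L.
Travel time t = 21·1000 / 1.1 = 19090 s = 5.303 h.
Half-life 8.8 h → k = ln 2 / 8.8 = 0.07877 h⁻¹ = 1.890 d⁻¹.
Applying C = C₀e^(−kt): 50.70 × 0.6586 = 33.39 mg/L.

33.4 mg/L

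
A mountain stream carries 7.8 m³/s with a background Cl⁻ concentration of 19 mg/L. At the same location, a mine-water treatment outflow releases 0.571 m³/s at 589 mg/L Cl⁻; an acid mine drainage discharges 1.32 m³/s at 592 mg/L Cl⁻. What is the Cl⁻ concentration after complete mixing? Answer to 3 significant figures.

131 mg/L

Conservation of mass: C = (7.800·19.00 + 0.5710·589.0 + 1.320·592.0) / 9.691 = 1266/9.691 = 130.6 mg/L.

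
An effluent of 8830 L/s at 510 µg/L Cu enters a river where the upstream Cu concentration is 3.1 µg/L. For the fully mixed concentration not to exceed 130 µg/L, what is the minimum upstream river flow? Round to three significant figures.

Set C_mix = 130: (Q·3.100 + 8830·510.0) / (Q + 8830) = 130
→ Q = 8830·(510.0 − 130)/(130 − 3.100) = 26440 L/s.

26400 L/s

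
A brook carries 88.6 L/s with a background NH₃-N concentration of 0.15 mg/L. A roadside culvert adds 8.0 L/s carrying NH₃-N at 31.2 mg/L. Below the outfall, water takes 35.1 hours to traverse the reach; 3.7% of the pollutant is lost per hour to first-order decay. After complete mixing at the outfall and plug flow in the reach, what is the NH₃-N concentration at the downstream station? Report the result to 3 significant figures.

0.725 mg/L

After mixing, C = (88.60·0.1500 + 8.000·31.20) / 96.60 = 262.9/96.60 = 2.721 mg/L.
3.7%/h lost → k = −ln(1 − 0.037) = 0.03770 h⁻¹.
After decay, C = 2.721 × e^(−kt) = 2.721 × 0.2662 = 0.7246 mg/L.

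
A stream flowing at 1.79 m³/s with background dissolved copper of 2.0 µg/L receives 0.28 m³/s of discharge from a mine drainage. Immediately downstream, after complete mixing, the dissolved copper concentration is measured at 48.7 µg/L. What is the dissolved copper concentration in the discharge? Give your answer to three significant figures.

Mass balance: 1.790·2.000 + 0.2800·Cₑ = 2.070·48.70
→ Cₑ = (2.070·48.70 − 1.790·2.000) / 0.2800 = 347.2 µg/L.

347 µg/L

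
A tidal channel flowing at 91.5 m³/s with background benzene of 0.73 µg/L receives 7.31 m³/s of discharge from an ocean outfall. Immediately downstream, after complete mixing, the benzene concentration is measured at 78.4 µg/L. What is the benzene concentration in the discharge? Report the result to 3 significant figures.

1050 µg/L

Mass balance: 91.50·0.7300 + 7.310·Cₑ = 98.81·78.40
→ Cₑ = (98.81·78.40 − 91.50·0.7300) / 7.310 = 1051 µg/L.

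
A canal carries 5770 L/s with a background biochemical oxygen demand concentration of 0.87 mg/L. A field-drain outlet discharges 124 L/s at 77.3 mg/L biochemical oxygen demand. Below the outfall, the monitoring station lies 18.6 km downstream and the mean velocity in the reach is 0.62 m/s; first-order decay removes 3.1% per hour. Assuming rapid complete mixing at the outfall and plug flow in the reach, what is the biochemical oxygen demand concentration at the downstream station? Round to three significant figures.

Mass balance: C = (5770·0.8700 + 124.0·77.30) / 5894 = 14610/5894 = 2.478 mg/L.
Travel time t = 18.6·1000 / 0.62 = 30000 s = 8.333 h.
3.1%/h lost → k = −ln(1 − 0.031) = 0.03149 h⁻¹.
Applying C = C₀e^(−kt): 2.478 × 0.7692 = 1.906 mg/L.

1.91 mg/L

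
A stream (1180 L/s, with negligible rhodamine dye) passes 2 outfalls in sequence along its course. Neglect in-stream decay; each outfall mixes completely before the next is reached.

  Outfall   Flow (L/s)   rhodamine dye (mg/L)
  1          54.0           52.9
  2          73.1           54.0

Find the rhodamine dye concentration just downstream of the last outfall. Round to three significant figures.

After outfall 1: Q = 1180 + 54.00 = 1234 L/s; C = (1180·0 + 54.00·52.90)/1234 = 2.315 mg/L.
After outfall 2: Q = 1234 + 73.10 = 1307 L/s; C = (1234·2.315 + 73.10·54.00)/1307 = 5.205 mg/L.

5.21 mg/L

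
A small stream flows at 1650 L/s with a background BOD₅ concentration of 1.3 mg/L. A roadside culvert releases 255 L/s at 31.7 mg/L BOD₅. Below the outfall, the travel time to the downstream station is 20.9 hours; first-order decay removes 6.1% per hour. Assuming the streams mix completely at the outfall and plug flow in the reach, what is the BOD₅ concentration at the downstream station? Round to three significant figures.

After mixing, C = (1650·1.300 + 255.0·31.70) / 1905 = 10230/1905 = 5.369 mg/L.
6.1%/h lost → k = −ln(1 − 0.061) = 0.06294 h⁻¹.
Decay over the reach: 5.369·exp(−kt) = 5.369·0.2684 = 1.441 mg/L.

1.44 mg/L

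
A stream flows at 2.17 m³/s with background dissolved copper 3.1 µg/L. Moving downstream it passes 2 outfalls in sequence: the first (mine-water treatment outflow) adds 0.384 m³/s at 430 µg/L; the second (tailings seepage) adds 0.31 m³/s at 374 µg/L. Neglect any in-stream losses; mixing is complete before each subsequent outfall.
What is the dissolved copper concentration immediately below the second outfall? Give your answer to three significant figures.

100 µg/L

Below outfall 1: Q → 2.554 m³/s, C = (2.170·3.100 + 0.3840·430.0)/2.554 = 67.29 µg/L.
Below outfall 2: Q → 2.864 m³/s, C = (2.554·67.29 + 0.3100·374.0)/2.864 = 100.5 µg/L.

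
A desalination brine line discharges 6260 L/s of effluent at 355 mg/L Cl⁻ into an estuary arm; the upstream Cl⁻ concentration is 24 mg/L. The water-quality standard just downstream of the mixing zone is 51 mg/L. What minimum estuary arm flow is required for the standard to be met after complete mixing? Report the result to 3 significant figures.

70500 L/s

Set C_mix = 51: (Q·24.00 + 6260·355.0) / (Q + 6260) = 51
→ Q = 6260·(355.0 − 51)/(51 − 24.00) = 70480 L/s.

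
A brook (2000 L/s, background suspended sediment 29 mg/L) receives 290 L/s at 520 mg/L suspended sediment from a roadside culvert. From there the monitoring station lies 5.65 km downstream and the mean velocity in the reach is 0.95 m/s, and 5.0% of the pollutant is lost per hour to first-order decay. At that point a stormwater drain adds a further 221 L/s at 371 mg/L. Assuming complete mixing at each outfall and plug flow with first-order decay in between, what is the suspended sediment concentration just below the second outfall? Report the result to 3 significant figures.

109 mg/L

Conservation of mass: C = (2000·29.00 + 290.0·520.0) / 2290 = 208800/2290 = 91.18 mg/L; combined flow 2290 L/s.
Travel time t = 5.65·1000 / 0.95 = 5947 s = 1.652 h.
5.0%/h lost → k = −ln(1 − 0.05) = 0.05129 h⁻¹.
Decay over the reach: 91.18·exp(−kt) = 91.18·0.9188 = 83.77 mg/L.
At the second outfall, C = (2290·83.77 + 221.0·371.0) / (2290 + 221.0) = 109.1 mg/L.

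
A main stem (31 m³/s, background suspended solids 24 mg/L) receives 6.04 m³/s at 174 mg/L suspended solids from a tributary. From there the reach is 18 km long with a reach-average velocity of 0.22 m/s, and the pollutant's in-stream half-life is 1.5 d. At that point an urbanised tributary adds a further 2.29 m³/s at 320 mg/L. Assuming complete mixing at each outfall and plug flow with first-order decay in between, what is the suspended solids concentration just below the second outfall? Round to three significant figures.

Mixed concentration C = ΣQC/ΣQ = (31.00·24.00 + 6.040·174.0) / 37.04 = 1795/37.04 = 48.46 mg/L; combined flow 37.04 m³/s.
Travel time t = 18·1000 / 0.22 = 81820 s = 22.73 h.
Half-life 1.5 d → k = ln 2 / 1.5 = 0.4621 d⁻¹.
First-order decay: C = 48.46·exp(−k·t) = 48.46·0.6456 = 31.29 mg/L.
Second outfall: C = (37.04·31.29 + 2.290·320.0)/39.33 = 48.10 mg/L.

48.1 mg/L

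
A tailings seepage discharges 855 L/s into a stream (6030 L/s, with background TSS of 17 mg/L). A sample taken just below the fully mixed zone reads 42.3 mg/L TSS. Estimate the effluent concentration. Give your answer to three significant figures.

221 mg/L

Mass balance: 6030·17.00 + 855.0·Cₑ = 6885·42.30
→ Cₑ = (6885·42.30 − 6030·17.00) / 855.0 = 220.7 mg/L.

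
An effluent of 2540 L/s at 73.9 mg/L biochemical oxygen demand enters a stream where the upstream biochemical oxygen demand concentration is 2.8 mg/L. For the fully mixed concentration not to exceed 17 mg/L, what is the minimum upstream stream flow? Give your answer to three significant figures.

10200 L/s

Set C_mix = 17: (Q·2.800 + 2540·73.90) / (Q + 2540) = 17
→ Q = 2540·(73.90 − 17)/(17 − 2.800) = 10180 L/s.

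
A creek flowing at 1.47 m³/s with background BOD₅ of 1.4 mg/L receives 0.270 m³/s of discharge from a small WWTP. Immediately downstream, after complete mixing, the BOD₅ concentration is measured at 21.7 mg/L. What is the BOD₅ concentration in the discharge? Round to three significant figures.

132 mg/L

Mass balance: 1.470·1.400 + 0.2700·Cₑ = 1.740·21.70
→ Cₑ = (1.740·21.70 − 1.470·1.400) / 0.2700 = 132.2 mg/L.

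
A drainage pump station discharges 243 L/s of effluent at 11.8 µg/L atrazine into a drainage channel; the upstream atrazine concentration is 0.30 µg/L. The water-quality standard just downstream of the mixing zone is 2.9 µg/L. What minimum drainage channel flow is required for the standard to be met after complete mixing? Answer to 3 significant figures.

Set C_mix = 2.9: (Q·0.3000 + 243.0·11.80) / (Q + 243.0) = 2.9
→ Q = 243.0·(11.80 − 2.9)/(2.9 − 0.3000) = 831.8 L/s.

832 L/s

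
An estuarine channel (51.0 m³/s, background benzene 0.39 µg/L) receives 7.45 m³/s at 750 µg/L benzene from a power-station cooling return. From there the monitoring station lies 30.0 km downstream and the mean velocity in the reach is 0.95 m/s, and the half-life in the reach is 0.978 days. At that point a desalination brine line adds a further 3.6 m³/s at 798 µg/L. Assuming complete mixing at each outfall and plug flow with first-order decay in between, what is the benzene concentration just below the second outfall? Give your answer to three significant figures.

Mass balance: C = (51.00·0.3900 + 7.450·750.0) / 58.45 = 5607/58.45 = 95.93 µg/L; combined flow 58.45 m³/s.
Travel time t = 30.0·1000 / 0.95 = 31580 s = 8.772 h.
Half-life 0.978 d → k = ln 2 / 0.978 = 0.7087 d⁻¹.
After decay, C = 95.93 × e^(−kt) = 95.93 × 0.7718 = 74.04 µg/L.
At the second outfall, C = (58.45·74.04 + 3.600·798.0) / (58.45 + 3.600) = 116.0 µg/L.

116 µg/L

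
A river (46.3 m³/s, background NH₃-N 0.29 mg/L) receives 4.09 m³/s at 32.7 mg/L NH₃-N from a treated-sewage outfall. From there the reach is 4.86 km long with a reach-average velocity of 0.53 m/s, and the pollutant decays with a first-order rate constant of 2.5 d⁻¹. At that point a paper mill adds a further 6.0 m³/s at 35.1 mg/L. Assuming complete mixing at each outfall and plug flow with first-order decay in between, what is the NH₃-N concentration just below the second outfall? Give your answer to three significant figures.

5.74 mg/L

Flow-weighted average: C = (46.30·0.2900 + 4.090·32.70) / 50.39 = 147.2/50.39 = 2.921 mg/L; combined flow 50.39 m³/s.
Travel time t = 4.86·1000 / 0.53 = 9170 s = 2.547 h.
Applying C = C₀e^(−kt): 2.921 × 0.7670 = 2.240 mg/L.
At the second outfall, C = (50.39·2.240 + 6.000·35.10) / (50.39 + 6.000) = 5.736 mg/L.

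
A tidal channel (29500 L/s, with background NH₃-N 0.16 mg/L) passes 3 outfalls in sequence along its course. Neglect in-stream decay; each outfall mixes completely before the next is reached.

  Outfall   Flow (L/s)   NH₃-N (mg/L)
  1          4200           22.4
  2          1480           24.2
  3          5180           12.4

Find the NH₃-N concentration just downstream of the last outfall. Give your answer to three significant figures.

4.93 mg/L

After outfall 1: Q = 29500 + 4200 = 33700 L/s; C = (29500·0.1600 + 4200·22.40)/33700 = 2.932 mg/L.
After outfall 2: Q = 33700 + 1480 = 35180 L/s; C = (33700·2.932 + 1480·24.20)/35180 = 3.826 mg/L.
After outfall 3: Q = 35180 + 5180 = 40360 L/s; C = (35180·3.826 + 5180·12.40)/40360 = 4.927 mg/L.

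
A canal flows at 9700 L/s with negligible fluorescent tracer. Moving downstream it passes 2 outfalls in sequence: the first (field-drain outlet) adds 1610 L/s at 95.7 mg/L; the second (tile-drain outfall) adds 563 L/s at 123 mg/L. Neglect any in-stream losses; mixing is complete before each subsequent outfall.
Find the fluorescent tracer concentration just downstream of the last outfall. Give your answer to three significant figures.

18.8 mg/L

Below outfall 1: Q → 11310 L/s, C = (9700·0 + 1610·95.70)/11310 = 13.62 mg/L.
Below outfall 2: Q → 11870 L/s, C = (11310·13.62 + 563.0·123.0)/11870 = 18.81 mg/L.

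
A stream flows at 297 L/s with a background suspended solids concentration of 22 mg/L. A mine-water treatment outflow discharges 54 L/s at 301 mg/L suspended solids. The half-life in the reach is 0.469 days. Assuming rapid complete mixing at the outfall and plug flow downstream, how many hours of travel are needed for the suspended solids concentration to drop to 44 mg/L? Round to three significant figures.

6.32 h

Flow-weighted average: C = (297.0·22.00 + 54.00·301.0) / 351.0 = 22790/351.0 = 64.92 mg/L.
Half-life 0.469 d → k = ln 2 / 0.469 = 1.478 d⁻¹.
64.92·exp(−k·t) = 44 → t = ln(64.92/44)/k = 22740 s = 6.317 h.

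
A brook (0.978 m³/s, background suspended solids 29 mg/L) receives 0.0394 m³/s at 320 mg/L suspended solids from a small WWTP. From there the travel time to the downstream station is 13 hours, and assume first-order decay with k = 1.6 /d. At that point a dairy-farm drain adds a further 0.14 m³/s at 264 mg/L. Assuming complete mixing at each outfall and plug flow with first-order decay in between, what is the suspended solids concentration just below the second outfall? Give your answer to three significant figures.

Mixed concentration C = ΣQC/ΣQ = (0.9780·29.00 + 0.03940·320.0) / 1.017 = 40.97/1.017 = 40.27 mg/L; combined flow 1.017 m³/s.
After decay, C = 40.27 × e^(−kt) = 40.27 × 0.4204 = 16.93 mg/L.
At the second outfall, C = (1.017·16.93 + 0.1400·264.0) / (1.017 + 0.1400) = 46.81 mg/L.

46.8 mg/L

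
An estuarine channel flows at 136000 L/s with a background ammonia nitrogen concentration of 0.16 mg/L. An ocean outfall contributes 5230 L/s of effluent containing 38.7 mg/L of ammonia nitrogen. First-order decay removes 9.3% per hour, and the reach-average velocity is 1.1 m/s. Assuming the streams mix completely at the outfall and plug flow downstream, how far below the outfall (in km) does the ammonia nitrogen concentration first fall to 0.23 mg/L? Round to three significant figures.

Mass balance: C = (136000·0.1600 + 5230·38.70) / 141200 = 224200/141200 = 1.587 mg/L.
9.3%/h lost → k = −ln(1 − 0.093) = 0.09761 h⁻¹.
Set 1.587·exp(−k·t) = 0.23 → t = ln(1.587/0.23)/k = 71240 s = 19.79 h.
Distance = v·t = 1.1·71240 = 78360 m = 78.36 km.

78.4 km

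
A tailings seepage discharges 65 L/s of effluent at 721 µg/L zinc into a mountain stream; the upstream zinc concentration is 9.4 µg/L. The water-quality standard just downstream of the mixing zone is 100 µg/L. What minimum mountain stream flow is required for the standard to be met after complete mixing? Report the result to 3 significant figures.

446 L/s

Set C_mix = 100: (Q·9.400 + 65.00·721.0) / (Q + 65.00) = 100
→ Q = 65.00·(721.0 − 100)/(100 − 9.400) = 445.5 L/s.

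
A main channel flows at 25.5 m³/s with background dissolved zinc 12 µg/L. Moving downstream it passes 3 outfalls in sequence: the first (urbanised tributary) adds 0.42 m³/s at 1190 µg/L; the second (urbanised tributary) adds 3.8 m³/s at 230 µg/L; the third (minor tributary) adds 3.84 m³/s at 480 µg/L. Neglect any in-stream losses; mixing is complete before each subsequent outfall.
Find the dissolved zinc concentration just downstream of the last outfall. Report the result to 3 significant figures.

After outfall 1: Q = 25.50 + 0.4200 = 25.92 m³/s; C = (25.50·12.00 + 0.4200·1190)/25.92 = 31.09 µg/L.
After outfall 2: Q = 25.92 + 3.800 = 29.72 m³/s; C = (25.92·31.09 + 3.800·230.0)/29.72 = 56.52 µg/L.
After outfall 3: Q = 29.72 + 3.840 = 33.56 m³/s; C = (29.72·56.52 + 3.840·480.0)/33.56 = 105.0 µg/L.

105 µg/L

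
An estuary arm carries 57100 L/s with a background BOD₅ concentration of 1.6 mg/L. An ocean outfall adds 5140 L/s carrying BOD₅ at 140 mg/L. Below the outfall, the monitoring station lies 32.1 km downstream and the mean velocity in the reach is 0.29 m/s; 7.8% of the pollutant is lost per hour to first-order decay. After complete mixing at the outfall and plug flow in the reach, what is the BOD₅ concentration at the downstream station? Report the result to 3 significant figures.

Mixed concentration C = ΣQC/ΣQ = (57100·1.600 + 5140·140.0) / 62240 = 811000/62240 = 13.03 mg/L.
Travel time t = 32.1·1000 / 0.29 = 110700 s = 30.75 h.
7.8%/h lost → k = −ln(1 − 0.078) = 0.08121 h⁻¹.
Decay over the reach: 13.03·exp(−kt) = 13.03·0.08233 = 1.073 mg/L.

1.07 mg/L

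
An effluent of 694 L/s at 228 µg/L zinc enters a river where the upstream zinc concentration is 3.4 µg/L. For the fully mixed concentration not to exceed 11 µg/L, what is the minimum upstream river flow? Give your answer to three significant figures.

19800 L/s

Set C_mix = 11: (Q·3.400 + 694.0·228.0) / (Q + 694.0) = 11
→ Q = 694.0·(228.0 − 11)/(11 − 3.400) = 19820 L/s.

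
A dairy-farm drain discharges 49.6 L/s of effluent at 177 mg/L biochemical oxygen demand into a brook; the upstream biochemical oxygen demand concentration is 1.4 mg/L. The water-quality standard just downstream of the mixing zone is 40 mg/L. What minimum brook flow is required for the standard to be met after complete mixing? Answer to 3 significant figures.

176 L/s

Set C_mix = 40: (Q·1.400 + 49.60·177.0) / (Q + 49.60) = 40
→ Q = 49.60·(177.0 − 40)/(40 − 1.400) = 176.0 L/s.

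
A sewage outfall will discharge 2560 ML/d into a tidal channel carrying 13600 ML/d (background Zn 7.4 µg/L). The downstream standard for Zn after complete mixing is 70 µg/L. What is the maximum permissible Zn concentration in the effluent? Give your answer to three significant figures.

403 µg/L

At the limit, (Qr·Cr + Qe·Cₑ)/(Qr + Qe) = 70:
Cₑ = (16160·70 − 13600·7.400) / 2560 = 402.6 µg/L.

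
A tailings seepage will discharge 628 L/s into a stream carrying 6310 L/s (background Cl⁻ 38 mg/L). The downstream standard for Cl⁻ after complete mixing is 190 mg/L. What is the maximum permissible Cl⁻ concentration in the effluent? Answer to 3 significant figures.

1720 mg/L

At the limit, (Qr·Cr + Qe·Cₑ)/(Qr + Qe) = 190:
Cₑ = (6938·190 − 6310·38.00) / 628.0 = 1717 mg/L.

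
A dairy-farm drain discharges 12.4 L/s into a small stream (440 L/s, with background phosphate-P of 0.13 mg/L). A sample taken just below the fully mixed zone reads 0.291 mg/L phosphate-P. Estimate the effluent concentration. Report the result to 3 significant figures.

Mass balance: 440.0·0.1300 + 12.40·Cₑ = 452.4·0.2910
→ Cₑ = (452.4·0.2910 − 440.0·0.1300) / 12.40 = 6.004 mg/L.

6.00 mg/L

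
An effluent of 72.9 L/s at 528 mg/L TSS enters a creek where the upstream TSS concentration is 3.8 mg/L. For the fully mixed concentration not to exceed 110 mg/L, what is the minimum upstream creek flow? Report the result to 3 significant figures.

Set C_mix = 110: (Q·3.800 + 72.90·528.0) / (Q + 72.90) = 110
→ Q = 72.90·(528.0 − 110)/(110 − 3.800) = 286.9 L/s.

287 L/s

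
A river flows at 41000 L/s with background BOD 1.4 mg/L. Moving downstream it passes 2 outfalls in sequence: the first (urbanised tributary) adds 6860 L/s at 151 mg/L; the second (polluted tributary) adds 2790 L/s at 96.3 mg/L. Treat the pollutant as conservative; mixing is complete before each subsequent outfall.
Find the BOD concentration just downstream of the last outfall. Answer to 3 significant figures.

Below outfall 1: Q → 47860 L/s, C = (41000·1.400 + 6860·151.0)/47860 = 22.84 mg/L.
Below outfall 2: Q → 50650 L/s, C = (47860·22.84 + 2790·96.30)/50650 = 26.89 mg/L.

26.9 mg/L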